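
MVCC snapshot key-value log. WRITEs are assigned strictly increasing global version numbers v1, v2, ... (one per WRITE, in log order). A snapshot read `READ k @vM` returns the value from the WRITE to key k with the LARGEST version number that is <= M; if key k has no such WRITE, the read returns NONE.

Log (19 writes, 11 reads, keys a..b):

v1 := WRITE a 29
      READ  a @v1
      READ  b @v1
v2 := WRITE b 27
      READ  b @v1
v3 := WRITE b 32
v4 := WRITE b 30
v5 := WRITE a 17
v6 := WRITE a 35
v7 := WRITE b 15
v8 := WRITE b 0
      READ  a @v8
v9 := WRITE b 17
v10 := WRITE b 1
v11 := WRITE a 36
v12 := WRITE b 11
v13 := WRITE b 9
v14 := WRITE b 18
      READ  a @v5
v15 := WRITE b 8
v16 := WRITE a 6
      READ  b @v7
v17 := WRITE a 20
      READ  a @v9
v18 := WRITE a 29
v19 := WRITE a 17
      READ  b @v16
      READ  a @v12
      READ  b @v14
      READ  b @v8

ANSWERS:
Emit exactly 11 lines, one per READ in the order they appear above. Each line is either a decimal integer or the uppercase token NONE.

v1: WRITE a=29  (a history now [(1, 29)])
READ a @v1: history=[(1, 29)] -> pick v1 -> 29
READ b @v1: history=[] -> no version <= 1 -> NONE
v2: WRITE b=27  (b history now [(2, 27)])
READ b @v1: history=[(2, 27)] -> no version <= 1 -> NONE
v3: WRITE b=32  (b history now [(2, 27), (3, 32)])
v4: WRITE b=30  (b history now [(2, 27), (3, 32), (4, 30)])
v5: WRITE a=17  (a history now [(1, 29), (5, 17)])
v6: WRITE a=35  (a history now [(1, 29), (5, 17), (6, 35)])
v7: WRITE b=15  (b history now [(2, 27), (3, 32), (4, 30), (7, 15)])
v8: WRITE b=0  (b history now [(2, 27), (3, 32), (4, 30), (7, 15), (8, 0)])
READ a @v8: history=[(1, 29), (5, 17), (6, 35)] -> pick v6 -> 35
v9: WRITE b=17  (b history now [(2, 27), (3, 32), (4, 30), (7, 15), (8, 0), (9, 17)])
v10: WRITE b=1  (b history now [(2, 27), (3, 32), (4, 30), (7, 15), (8, 0), (9, 17), (10, 1)])
v11: WRITE a=36  (a history now [(1, 29), (5, 17), (6, 35), (11, 36)])
v12: WRITE b=11  (b history now [(2, 27), (3, 32), (4, 30), (7, 15), (8, 0), (9, 17), (10, 1), (12, 11)])
v13: WRITE b=9  (b history now [(2, 27), (3, 32), (4, 30), (7, 15), (8, 0), (9, 17), (10, 1), (12, 11), (13, 9)])
v14: WRITE b=18  (b history now [(2, 27), (3, 32), (4, 30), (7, 15), (8, 0), (9, 17), (10, 1), (12, 11), (13, 9), (14, 18)])
READ a @v5: history=[(1, 29), (5, 17), (6, 35), (11, 36)] -> pick v5 -> 17
v15: WRITE b=8  (b history now [(2, 27), (3, 32), (4, 30), (7, 15), (8, 0), (9, 17), (10, 1), (12, 11), (13, 9), (14, 18), (15, 8)])
v16: WRITE a=6  (a history now [(1, 29), (5, 17), (6, 35), (11, 36), (16, 6)])
READ b @v7: history=[(2, 27), (3, 32), (4, 30), (7, 15), (8, 0), (9, 17), (10, 1), (12, 11), (13, 9), (14, 18), (15, 8)] -> pick v7 -> 15
v17: WRITE a=20  (a history now [(1, 29), (5, 17), (6, 35), (11, 36), (16, 6), (17, 20)])
READ a @v9: history=[(1, 29), (5, 17), (6, 35), (11, 36), (16, 6), (17, 20)] -> pick v6 -> 35
v18: WRITE a=29  (a history now [(1, 29), (5, 17), (6, 35), (11, 36), (16, 6), (17, 20), (18, 29)])
v19: WRITE a=17  (a history now [(1, 29), (5, 17), (6, 35), (11, 36), (16, 6), (17, 20), (18, 29), (19, 17)])
READ b @v16: history=[(2, 27), (3, 32), (4, 30), (7, 15), (8, 0), (9, 17), (10, 1), (12, 11), (13, 9), (14, 18), (15, 8)] -> pick v15 -> 8
READ a @v12: history=[(1, 29), (5, 17), (6, 35), (11, 36), (16, 6), (17, 20), (18, 29), (19, 17)] -> pick v11 -> 36
READ b @v14: history=[(2, 27), (3, 32), (4, 30), (7, 15), (8, 0), (9, 17), (10, 1), (12, 11), (13, 9), (14, 18), (15, 8)] -> pick v14 -> 18
READ b @v8: history=[(2, 27), (3, 32), (4, 30), (7, 15), (8, 0), (9, 17), (10, 1), (12, 11), (13, 9), (14, 18), (15, 8)] -> pick v8 -> 0

Answer: 29
NONE
NONE
35
17
15
35
8
36
18
0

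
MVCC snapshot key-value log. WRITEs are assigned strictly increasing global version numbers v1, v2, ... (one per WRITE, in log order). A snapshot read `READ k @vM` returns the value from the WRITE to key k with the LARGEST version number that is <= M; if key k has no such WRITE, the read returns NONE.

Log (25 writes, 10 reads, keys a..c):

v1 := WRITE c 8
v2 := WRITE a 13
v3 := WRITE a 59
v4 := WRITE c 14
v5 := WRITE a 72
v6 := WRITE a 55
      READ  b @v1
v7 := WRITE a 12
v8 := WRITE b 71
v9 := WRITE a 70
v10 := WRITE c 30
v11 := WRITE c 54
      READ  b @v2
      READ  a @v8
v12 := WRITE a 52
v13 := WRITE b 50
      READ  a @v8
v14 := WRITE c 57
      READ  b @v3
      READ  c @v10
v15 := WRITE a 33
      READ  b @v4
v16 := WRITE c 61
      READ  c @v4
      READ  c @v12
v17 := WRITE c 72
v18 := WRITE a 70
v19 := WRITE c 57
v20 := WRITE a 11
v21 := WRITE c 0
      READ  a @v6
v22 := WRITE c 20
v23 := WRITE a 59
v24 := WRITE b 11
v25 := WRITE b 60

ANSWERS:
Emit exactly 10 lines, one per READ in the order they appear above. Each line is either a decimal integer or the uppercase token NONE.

v1: WRITE c=8  (c history now [(1, 8)])
v2: WRITE a=13  (a history now [(2, 13)])
v3: WRITE a=59  (a history now [(2, 13), (3, 59)])
v4: WRITE c=14  (c history now [(1, 8), (4, 14)])
v5: WRITE a=72  (a history now [(2, 13), (3, 59), (5, 72)])
v6: WRITE a=55  (a history now [(2, 13), (3, 59), (5, 72), (6, 55)])
READ b @v1: history=[] -> no version <= 1 -> NONE
v7: WRITE a=12  (a history now [(2, 13), (3, 59), (5, 72), (6, 55), (7, 12)])
v8: WRITE b=71  (b history now [(8, 71)])
v9: WRITE a=70  (a history now [(2, 13), (3, 59), (5, 72), (6, 55), (7, 12), (9, 70)])
v10: WRITE c=30  (c history now [(1, 8), (4, 14), (10, 30)])
v11: WRITE c=54  (c history now [(1, 8), (4, 14), (10, 30), (11, 54)])
READ b @v2: history=[(8, 71)] -> no version <= 2 -> NONE
READ a @v8: history=[(2, 13), (3, 59), (5, 72), (6, 55), (7, 12), (9, 70)] -> pick v7 -> 12
v12: WRITE a=52  (a history now [(2, 13), (3, 59), (5, 72), (6, 55), (7, 12), (9, 70), (12, 52)])
v13: WRITE b=50  (b history now [(8, 71), (13, 50)])
READ a @v8: history=[(2, 13), (3, 59), (5, 72), (6, 55), (7, 12), (9, 70), (12, 52)] -> pick v7 -> 12
v14: WRITE c=57  (c history now [(1, 8), (4, 14), (10, 30), (11, 54), (14, 57)])
READ b @v3: history=[(8, 71), (13, 50)] -> no version <= 3 -> NONE
READ c @v10: history=[(1, 8), (4, 14), (10, 30), (11, 54), (14, 57)] -> pick v10 -> 30
v15: WRITE a=33  (a history now [(2, 13), (3, 59), (5, 72), (6, 55), (7, 12), (9, 70), (12, 52), (15, 33)])
READ b @v4: history=[(8, 71), (13, 50)] -> no version <= 4 -> NONE
v16: WRITE c=61  (c history now [(1, 8), (4, 14), (10, 30), (11, 54), (14, 57), (16, 61)])
READ c @v4: history=[(1, 8), (4, 14), (10, 30), (11, 54), (14, 57), (16, 61)] -> pick v4 -> 14
READ c @v12: history=[(1, 8), (4, 14), (10, 30), (11, 54), (14, 57), (16, 61)] -> pick v11 -> 54
v17: WRITE c=72  (c history now [(1, 8), (4, 14), (10, 30), (11, 54), (14, 57), (16, 61), (17, 72)])
v18: WRITE a=70  (a history now [(2, 13), (3, 59), (5, 72), (6, 55), (7, 12), (9, 70), (12, 52), (15, 33), (18, 70)])
v19: WRITE c=57  (c history now [(1, 8), (4, 14), (10, 30), (11, 54), (14, 57), (16, 61), (17, 72), (19, 57)])
v20: WRITE a=11  (a history now [(2, 13), (3, 59), (5, 72), (6, 55), (7, 12), (9, 70), (12, 52), (15, 33), (18, 70), (20, 11)])
v21: WRITE c=0  (c history now [(1, 8), (4, 14), (10, 30), (11, 54), (14, 57), (16, 61), (17, 72), (19, 57), (21, 0)])
READ a @v6: history=[(2, 13), (3, 59), (5, 72), (6, 55), (7, 12), (9, 70), (12, 52), (15, 33), (18, 70), (20, 11)] -> pick v6 -> 55
v22: WRITE c=20  (c history now [(1, 8), (4, 14), (10, 30), (11, 54), (14, 57), (16, 61), (17, 72), (19, 57), (21, 0), (22, 20)])
v23: WRITE a=59  (a history now [(2, 13), (3, 59), (5, 72), (6, 55), (7, 12), (9, 70), (12, 52), (15, 33), (18, 70), (20, 11), (23, 59)])
v24: WRITE b=11  (b history now [(8, 71), (13, 50), (24, 11)])
v25: WRITE b=60  (b history now [(8, 71), (13, 50), (24, 11), (25, 60)])

Answer: NONE
NONE
12
12
NONE
30
NONE
14
54
55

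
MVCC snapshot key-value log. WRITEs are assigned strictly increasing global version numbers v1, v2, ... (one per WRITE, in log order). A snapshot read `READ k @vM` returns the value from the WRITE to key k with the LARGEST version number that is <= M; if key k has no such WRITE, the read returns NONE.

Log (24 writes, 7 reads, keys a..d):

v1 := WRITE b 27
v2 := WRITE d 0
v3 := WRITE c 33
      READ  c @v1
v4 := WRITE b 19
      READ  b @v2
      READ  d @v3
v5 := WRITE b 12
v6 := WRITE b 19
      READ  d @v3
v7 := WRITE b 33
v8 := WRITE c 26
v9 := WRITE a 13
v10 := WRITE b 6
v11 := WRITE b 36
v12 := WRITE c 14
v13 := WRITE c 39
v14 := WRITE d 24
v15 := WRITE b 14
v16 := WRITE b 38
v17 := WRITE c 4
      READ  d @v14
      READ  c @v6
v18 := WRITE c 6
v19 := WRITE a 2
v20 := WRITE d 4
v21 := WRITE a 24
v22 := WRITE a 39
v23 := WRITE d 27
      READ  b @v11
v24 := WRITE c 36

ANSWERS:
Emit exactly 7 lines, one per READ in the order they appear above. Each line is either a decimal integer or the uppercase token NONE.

Answer: NONE
27
0
0
24
33
36

Derivation:
v1: WRITE b=27  (b history now [(1, 27)])
v2: WRITE d=0  (d history now [(2, 0)])
v3: WRITE c=33  (c history now [(3, 33)])
READ c @v1: history=[(3, 33)] -> no version <= 1 -> NONE
v4: WRITE b=19  (b history now [(1, 27), (4, 19)])
READ b @v2: history=[(1, 27), (4, 19)] -> pick v1 -> 27
READ d @v3: history=[(2, 0)] -> pick v2 -> 0
v5: WRITE b=12  (b history now [(1, 27), (4, 19), (5, 12)])
v6: WRITE b=19  (b history now [(1, 27), (4, 19), (5, 12), (6, 19)])
READ d @v3: history=[(2, 0)] -> pick v2 -> 0
v7: WRITE b=33  (b history now [(1, 27), (4, 19), (5, 12), (6, 19), (7, 33)])
v8: WRITE c=26  (c history now [(3, 33), (8, 26)])
v9: WRITE a=13  (a history now [(9, 13)])
v10: WRITE b=6  (b history now [(1, 27), (4, 19), (5, 12), (6, 19), (7, 33), (10, 6)])
v11: WRITE b=36  (b history now [(1, 27), (4, 19), (5, 12), (6, 19), (7, 33), (10, 6), (11, 36)])
v12: WRITE c=14  (c history now [(3, 33), (8, 26), (12, 14)])
v13: WRITE c=39  (c history now [(3, 33), (8, 26), (12, 14), (13, 39)])
v14: WRITE d=24  (d history now [(2, 0), (14, 24)])
v15: WRITE b=14  (b history now [(1, 27), (4, 19), (5, 12), (6, 19), (7, 33), (10, 6), (11, 36), (15, 14)])
v16: WRITE b=38  (b history now [(1, 27), (4, 19), (5, 12), (6, 19), (7, 33), (10, 6), (11, 36), (15, 14), (16, 38)])
v17: WRITE c=4  (c history now [(3, 33), (8, 26), (12, 14), (13, 39), (17, 4)])
READ d @v14: history=[(2, 0), (14, 24)] -> pick v14 -> 24
READ c @v6: history=[(3, 33), (8, 26), (12, 14), (13, 39), (17, 4)] -> pick v3 -> 33
v18: WRITE c=6  (c history now [(3, 33), (8, 26), (12, 14), (13, 39), (17, 4), (18, 6)])
v19: WRITE a=2  (a history now [(9, 13), (19, 2)])
v20: WRITE d=4  (d history now [(2, 0), (14, 24), (20, 4)])
v21: WRITE a=24  (a history now [(9, 13), (19, 2), (21, 24)])
v22: WRITE a=39  (a history now [(9, 13), (19, 2), (21, 24), (22, 39)])
v23: WRITE d=27  (d history now [(2, 0), (14, 24), (20, 4), (23, 27)])
READ b @v11: history=[(1, 27), (4, 19), (5, 12), (6, 19), (7, 33), (10, 6), (11, 36), (15, 14), (16, 38)] -> pick v11 -> 36
v24: WRITE c=36  (c history now [(3, 33), (8, 26), (12, 14), (13, 39), (17, 4), (18, 6), (24, 36)])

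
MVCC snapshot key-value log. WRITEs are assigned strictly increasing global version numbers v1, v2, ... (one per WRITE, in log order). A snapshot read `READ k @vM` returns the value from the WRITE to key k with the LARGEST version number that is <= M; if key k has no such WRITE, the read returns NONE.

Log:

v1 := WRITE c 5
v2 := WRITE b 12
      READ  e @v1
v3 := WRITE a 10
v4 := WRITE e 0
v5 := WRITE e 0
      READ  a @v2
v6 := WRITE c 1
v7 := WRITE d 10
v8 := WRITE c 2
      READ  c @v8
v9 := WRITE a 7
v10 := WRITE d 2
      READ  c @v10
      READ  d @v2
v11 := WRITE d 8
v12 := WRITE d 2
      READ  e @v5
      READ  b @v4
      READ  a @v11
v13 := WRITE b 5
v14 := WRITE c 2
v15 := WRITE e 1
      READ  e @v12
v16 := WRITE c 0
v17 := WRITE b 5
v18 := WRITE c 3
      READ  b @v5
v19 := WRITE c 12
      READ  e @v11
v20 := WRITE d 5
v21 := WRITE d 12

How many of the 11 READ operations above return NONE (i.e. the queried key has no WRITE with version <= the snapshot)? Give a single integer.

Answer: 3

Derivation:
v1: WRITE c=5  (c history now [(1, 5)])
v2: WRITE b=12  (b history now [(2, 12)])
READ e @v1: history=[] -> no version <= 1 -> NONE
v3: WRITE a=10  (a history now [(3, 10)])
v4: WRITE e=0  (e history now [(4, 0)])
v5: WRITE e=0  (e history now [(4, 0), (5, 0)])
READ a @v2: history=[(3, 10)] -> no version <= 2 -> NONE
v6: WRITE c=1  (c history now [(1, 5), (6, 1)])
v7: WRITE d=10  (d history now [(7, 10)])
v8: WRITE c=2  (c history now [(1, 5), (6, 1), (8, 2)])
READ c @v8: history=[(1, 5), (6, 1), (8, 2)] -> pick v8 -> 2
v9: WRITE a=7  (a history now [(3, 10), (9, 7)])
v10: WRITE d=2  (d history now [(7, 10), (10, 2)])
READ c @v10: history=[(1, 5), (6, 1), (8, 2)] -> pick v8 -> 2
READ d @v2: history=[(7, 10), (10, 2)] -> no version <= 2 -> NONE
v11: WRITE d=8  (d history now [(7, 10), (10, 2), (11, 8)])
v12: WRITE d=2  (d history now [(7, 10), (10, 2), (11, 8), (12, 2)])
READ e @v5: history=[(4, 0), (5, 0)] -> pick v5 -> 0
READ b @v4: history=[(2, 12)] -> pick v2 -> 12
READ a @v11: history=[(3, 10), (9, 7)] -> pick v9 -> 7
v13: WRITE b=5  (b history now [(2, 12), (13, 5)])
v14: WRITE c=2  (c history now [(1, 5), (6, 1), (8, 2), (14, 2)])
v15: WRITE e=1  (e history now [(4, 0), (5, 0), (15, 1)])
READ e @v12: history=[(4, 0), (5, 0), (15, 1)] -> pick v5 -> 0
v16: WRITE c=0  (c history now [(1, 5), (6, 1), (8, 2), (14, 2), (16, 0)])
v17: WRITE b=5  (b history now [(2, 12), (13, 5), (17, 5)])
v18: WRITE c=3  (c history now [(1, 5), (6, 1), (8, 2), (14, 2), (16, 0), (18, 3)])
READ b @v5: history=[(2, 12), (13, 5), (17, 5)] -> pick v2 -> 12
v19: WRITE c=12  (c history now [(1, 5), (6, 1), (8, 2), (14, 2), (16, 0), (18, 3), (19, 12)])
READ e @v11: history=[(4, 0), (5, 0), (15, 1)] -> pick v5 -> 0
v20: WRITE d=5  (d history now [(7, 10), (10, 2), (11, 8), (12, 2), (20, 5)])
v21: WRITE d=12  (d history now [(7, 10), (10, 2), (11, 8), (12, 2), (20, 5), (21, 12)])
Read results in order: ['NONE', 'NONE', '2', '2', 'NONE', '0', '12', '7', '0', '12', '0']
NONE count = 3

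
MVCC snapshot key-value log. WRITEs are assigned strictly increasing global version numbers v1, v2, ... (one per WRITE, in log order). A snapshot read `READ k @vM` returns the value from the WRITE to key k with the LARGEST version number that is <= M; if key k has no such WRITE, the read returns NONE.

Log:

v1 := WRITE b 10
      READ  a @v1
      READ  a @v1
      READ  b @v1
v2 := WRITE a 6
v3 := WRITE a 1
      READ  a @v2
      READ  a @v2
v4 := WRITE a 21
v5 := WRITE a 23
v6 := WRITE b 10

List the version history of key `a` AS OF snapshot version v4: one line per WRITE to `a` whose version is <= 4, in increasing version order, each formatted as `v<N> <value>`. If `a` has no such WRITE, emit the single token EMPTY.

Answer: v2 6
v3 1
v4 21

Derivation:
Scan writes for key=a with version <= 4:
  v1 WRITE b 10 -> skip
  v2 WRITE a 6 -> keep
  v3 WRITE a 1 -> keep
  v4 WRITE a 21 -> keep
  v5 WRITE a 23 -> drop (> snap)
  v6 WRITE b 10 -> skip
Collected: [(2, 6), (3, 1), (4, 21)]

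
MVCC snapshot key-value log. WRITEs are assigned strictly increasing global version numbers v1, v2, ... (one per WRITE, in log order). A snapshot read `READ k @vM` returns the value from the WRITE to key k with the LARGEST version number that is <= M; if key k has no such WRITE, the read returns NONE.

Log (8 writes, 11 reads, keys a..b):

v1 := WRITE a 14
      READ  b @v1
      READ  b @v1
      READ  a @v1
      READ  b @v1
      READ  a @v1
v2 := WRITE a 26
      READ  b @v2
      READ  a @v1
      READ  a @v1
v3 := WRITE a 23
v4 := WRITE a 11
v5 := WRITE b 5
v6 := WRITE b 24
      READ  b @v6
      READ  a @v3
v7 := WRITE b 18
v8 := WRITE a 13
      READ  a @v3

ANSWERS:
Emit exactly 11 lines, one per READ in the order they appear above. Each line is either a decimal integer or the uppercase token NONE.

v1: WRITE a=14  (a history now [(1, 14)])
READ b @v1: history=[] -> no version <= 1 -> NONE
READ b @v1: history=[] -> no version <= 1 -> NONE
READ a @v1: history=[(1, 14)] -> pick v1 -> 14
READ b @v1: history=[] -> no version <= 1 -> NONE
READ a @v1: history=[(1, 14)] -> pick v1 -> 14
v2: WRITE a=26  (a history now [(1, 14), (2, 26)])
READ b @v2: history=[] -> no version <= 2 -> NONE
READ a @v1: history=[(1, 14), (2, 26)] -> pick v1 -> 14
READ a @v1: history=[(1, 14), (2, 26)] -> pick v1 -> 14
v3: WRITE a=23  (a history now [(1, 14), (2, 26), (3, 23)])
v4: WRITE a=11  (a history now [(1, 14), (2, 26), (3, 23), (4, 11)])
v5: WRITE b=5  (b history now [(5, 5)])
v6: WRITE b=24  (b history now [(5, 5), (6, 24)])
READ b @v6: history=[(5, 5), (6, 24)] -> pick v6 -> 24
READ a @v3: history=[(1, 14), (2, 26), (3, 23), (4, 11)] -> pick v3 -> 23
v7: WRITE b=18  (b history now [(5, 5), (6, 24), (7, 18)])
v8: WRITE a=13  (a history now [(1, 14), (2, 26), (3, 23), (4, 11), (8, 13)])
READ a @v3: history=[(1, 14), (2, 26), (3, 23), (4, 11), (8, 13)] -> pick v3 -> 23

Answer: NONE
NONE
14
NONE
14
NONE
14
14
24
23
23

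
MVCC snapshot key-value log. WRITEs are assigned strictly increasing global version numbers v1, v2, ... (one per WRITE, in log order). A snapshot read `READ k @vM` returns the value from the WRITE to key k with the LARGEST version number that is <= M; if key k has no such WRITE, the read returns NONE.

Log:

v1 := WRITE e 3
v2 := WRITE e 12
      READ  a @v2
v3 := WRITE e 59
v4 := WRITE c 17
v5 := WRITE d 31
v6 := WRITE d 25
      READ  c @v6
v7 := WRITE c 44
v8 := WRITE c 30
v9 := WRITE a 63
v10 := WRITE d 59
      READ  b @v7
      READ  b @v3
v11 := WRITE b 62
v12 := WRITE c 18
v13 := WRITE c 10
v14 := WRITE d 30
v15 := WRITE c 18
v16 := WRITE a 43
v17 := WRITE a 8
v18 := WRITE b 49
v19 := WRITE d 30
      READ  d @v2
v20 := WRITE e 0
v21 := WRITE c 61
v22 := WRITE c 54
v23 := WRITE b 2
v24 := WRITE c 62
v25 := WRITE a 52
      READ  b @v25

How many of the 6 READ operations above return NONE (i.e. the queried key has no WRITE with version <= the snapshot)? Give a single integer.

v1: WRITE e=3  (e history now [(1, 3)])
v2: WRITE e=12  (e history now [(1, 3), (2, 12)])
READ a @v2: history=[] -> no version <= 2 -> NONE
v3: WRITE e=59  (e history now [(1, 3), (2, 12), (3, 59)])
v4: WRITE c=17  (c history now [(4, 17)])
v5: WRITE d=31  (d history now [(5, 31)])
v6: WRITE d=25  (d history now [(5, 31), (6, 25)])
READ c @v6: history=[(4, 17)] -> pick v4 -> 17
v7: WRITE c=44  (c history now [(4, 17), (7, 44)])
v8: WRITE c=30  (c history now [(4, 17), (7, 44), (8, 30)])
v9: WRITE a=63  (a history now [(9, 63)])
v10: WRITE d=59  (d history now [(5, 31), (6, 25), (10, 59)])
READ b @v7: history=[] -> no version <= 7 -> NONE
READ b @v3: history=[] -> no version <= 3 -> NONE
v11: WRITE b=62  (b history now [(11, 62)])
v12: WRITE c=18  (c history now [(4, 17), (7, 44), (8, 30), (12, 18)])
v13: WRITE c=10  (c history now [(4, 17), (7, 44), (8, 30), (12, 18), (13, 10)])
v14: WRITE d=30  (d history now [(5, 31), (6, 25), (10, 59), (14, 30)])
v15: WRITE c=18  (c history now [(4, 17), (7, 44), (8, 30), (12, 18), (13, 10), (15, 18)])
v16: WRITE a=43  (a history now [(9, 63), (16, 43)])
v17: WRITE a=8  (a history now [(9, 63), (16, 43), (17, 8)])
v18: WRITE b=49  (b history now [(11, 62), (18, 49)])
v19: WRITE d=30  (d history now [(5, 31), (6, 25), (10, 59), (14, 30), (19, 30)])
READ d @v2: history=[(5, 31), (6, 25), (10, 59), (14, 30), (19, 30)] -> no version <= 2 -> NONE
v20: WRITE e=0  (e history now [(1, 3), (2, 12), (3, 59), (20, 0)])
v21: WRITE c=61  (c history now [(4, 17), (7, 44), (8, 30), (12, 18), (13, 10), (15, 18), (21, 61)])
v22: WRITE c=54  (c history now [(4, 17), (7, 44), (8, 30), (12, 18), (13, 10), (15, 18), (21, 61), (22, 54)])
v23: WRITE b=2  (b history now [(11, 62), (18, 49), (23, 2)])
v24: WRITE c=62  (c history now [(4, 17), (7, 44), (8, 30), (12, 18), (13, 10), (15, 18), (21, 61), (22, 54), (24, 62)])
v25: WRITE a=52  (a history now [(9, 63), (16, 43), (17, 8), (25, 52)])
READ b @v25: history=[(11, 62), (18, 49), (23, 2)] -> pick v23 -> 2
Read results in order: ['NONE', '17', 'NONE', 'NONE', 'NONE', '2']
NONE count = 4

Answer: 4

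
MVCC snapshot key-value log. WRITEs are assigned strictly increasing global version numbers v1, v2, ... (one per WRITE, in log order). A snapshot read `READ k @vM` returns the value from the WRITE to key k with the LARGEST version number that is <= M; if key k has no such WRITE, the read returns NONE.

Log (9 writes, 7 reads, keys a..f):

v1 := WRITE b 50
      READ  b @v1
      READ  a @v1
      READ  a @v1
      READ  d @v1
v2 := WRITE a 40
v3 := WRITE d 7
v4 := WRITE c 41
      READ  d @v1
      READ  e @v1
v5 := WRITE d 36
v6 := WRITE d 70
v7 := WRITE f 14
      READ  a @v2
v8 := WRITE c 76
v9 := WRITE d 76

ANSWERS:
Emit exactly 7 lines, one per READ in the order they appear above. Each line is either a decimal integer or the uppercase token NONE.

Answer: 50
NONE
NONE
NONE
NONE
NONE
40

Derivation:
v1: WRITE b=50  (b history now [(1, 50)])
READ b @v1: history=[(1, 50)] -> pick v1 -> 50
READ a @v1: history=[] -> no version <= 1 -> NONE
READ a @v1: history=[] -> no version <= 1 -> NONE
READ d @v1: history=[] -> no version <= 1 -> NONE
v2: WRITE a=40  (a history now [(2, 40)])
v3: WRITE d=7  (d history now [(3, 7)])
v4: WRITE c=41  (c history now [(4, 41)])
READ d @v1: history=[(3, 7)] -> no version <= 1 -> NONE
READ e @v1: history=[] -> no version <= 1 -> NONE
v5: WRITE d=36  (d history now [(3, 7), (5, 36)])
v6: WRITE d=70  (d history now [(3, 7), (5, 36), (6, 70)])
v7: WRITE f=14  (f history now [(7, 14)])
READ a @v2: history=[(2, 40)] -> pick v2 -> 40
v8: WRITE c=76  (c history now [(4, 41), (8, 76)])
v9: WRITE d=76  (d history now [(3, 7), (5, 36), (6, 70), (9, 76)])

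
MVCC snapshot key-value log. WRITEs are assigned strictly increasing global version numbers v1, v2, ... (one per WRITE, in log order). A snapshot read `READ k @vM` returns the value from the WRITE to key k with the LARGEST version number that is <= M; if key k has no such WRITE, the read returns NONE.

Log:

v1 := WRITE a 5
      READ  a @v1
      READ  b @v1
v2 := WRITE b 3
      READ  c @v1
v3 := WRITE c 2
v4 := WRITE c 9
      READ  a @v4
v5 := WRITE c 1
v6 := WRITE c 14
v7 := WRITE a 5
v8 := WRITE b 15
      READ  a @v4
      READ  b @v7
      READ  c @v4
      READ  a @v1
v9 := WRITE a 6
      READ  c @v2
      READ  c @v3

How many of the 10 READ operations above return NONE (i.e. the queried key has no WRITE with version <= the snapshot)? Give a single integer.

Answer: 3

Derivation:
v1: WRITE a=5  (a history now [(1, 5)])
READ a @v1: history=[(1, 5)] -> pick v1 -> 5
READ b @v1: history=[] -> no version <= 1 -> NONE
v2: WRITE b=3  (b history now [(2, 3)])
READ c @v1: history=[] -> no version <= 1 -> NONE
v3: WRITE c=2  (c history now [(3, 2)])
v4: WRITE c=9  (c history now [(3, 2), (4, 9)])
READ a @v4: history=[(1, 5)] -> pick v1 -> 5
v5: WRITE c=1  (c history now [(3, 2), (4, 9), (5, 1)])
v6: WRITE c=14  (c history now [(3, 2), (4, 9), (5, 1), (6, 14)])
v7: WRITE a=5  (a history now [(1, 5), (7, 5)])
v8: WRITE b=15  (b history now [(2, 3), (8, 15)])
READ a @v4: history=[(1, 5), (7, 5)] -> pick v1 -> 5
READ b @v7: history=[(2, 3), (8, 15)] -> pick v2 -> 3
READ c @v4: history=[(3, 2), (4, 9), (5, 1), (6, 14)] -> pick v4 -> 9
READ a @v1: history=[(1, 5), (7, 5)] -> pick v1 -> 5
v9: WRITE a=6  (a history now [(1, 5), (7, 5), (9, 6)])
READ c @v2: history=[(3, 2), (4, 9), (5, 1), (6, 14)] -> no version <= 2 -> NONE
READ c @v3: history=[(3, 2), (4, 9), (5, 1), (6, 14)] -> pick v3 -> 2
Read results in order: ['5', 'NONE', 'NONE', '5', '5', '3', '9', '5', 'NONE', '2']
NONE count = 3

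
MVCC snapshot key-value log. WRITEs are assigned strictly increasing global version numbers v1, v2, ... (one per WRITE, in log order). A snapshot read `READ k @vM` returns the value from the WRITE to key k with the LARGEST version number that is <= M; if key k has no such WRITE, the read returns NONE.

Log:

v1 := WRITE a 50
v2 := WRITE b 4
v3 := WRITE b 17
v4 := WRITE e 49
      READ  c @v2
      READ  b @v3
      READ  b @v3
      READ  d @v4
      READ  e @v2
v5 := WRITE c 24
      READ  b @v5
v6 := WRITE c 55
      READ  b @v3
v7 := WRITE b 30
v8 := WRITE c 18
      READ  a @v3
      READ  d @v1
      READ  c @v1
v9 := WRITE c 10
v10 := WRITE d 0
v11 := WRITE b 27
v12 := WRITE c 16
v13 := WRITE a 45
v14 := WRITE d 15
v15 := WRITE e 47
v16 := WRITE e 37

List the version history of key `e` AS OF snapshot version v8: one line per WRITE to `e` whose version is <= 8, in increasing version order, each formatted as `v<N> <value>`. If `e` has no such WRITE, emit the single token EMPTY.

Scan writes for key=e with version <= 8:
  v1 WRITE a 50 -> skip
  v2 WRITE b 4 -> skip
  v3 WRITE b 17 -> skip
  v4 WRITE e 49 -> keep
  v5 WRITE c 24 -> skip
  v6 WRITE c 55 -> skip
  v7 WRITE b 30 -> skip
  v8 WRITE c 18 -> skip
  v9 WRITE c 10 -> skip
  v10 WRITE d 0 -> skip
  v11 WRITE b 27 -> skip
  v12 WRITE c 16 -> skip
  v13 WRITE a 45 -> skip
  v14 WRITE d 15 -> skip
  v15 WRITE e 47 -> drop (> snap)
  v16 WRITE e 37 -> drop (> snap)
Collected: [(4, 49)]

Answer: v4 49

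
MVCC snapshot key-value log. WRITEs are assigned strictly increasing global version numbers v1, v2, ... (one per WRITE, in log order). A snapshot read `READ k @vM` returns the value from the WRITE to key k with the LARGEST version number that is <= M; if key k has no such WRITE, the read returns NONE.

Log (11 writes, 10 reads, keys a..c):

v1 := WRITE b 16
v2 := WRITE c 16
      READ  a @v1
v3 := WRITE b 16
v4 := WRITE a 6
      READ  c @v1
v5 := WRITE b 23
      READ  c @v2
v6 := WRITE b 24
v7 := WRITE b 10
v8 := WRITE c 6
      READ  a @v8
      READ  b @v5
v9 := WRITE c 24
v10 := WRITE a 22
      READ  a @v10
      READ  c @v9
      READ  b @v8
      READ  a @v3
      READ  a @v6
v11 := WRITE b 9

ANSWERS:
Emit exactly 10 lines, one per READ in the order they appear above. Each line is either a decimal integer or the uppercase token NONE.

Answer: NONE
NONE
16
6
23
22
24
10
NONE
6

Derivation:
v1: WRITE b=16  (b history now [(1, 16)])
v2: WRITE c=16  (c history now [(2, 16)])
READ a @v1: history=[] -> no version <= 1 -> NONE
v3: WRITE b=16  (b history now [(1, 16), (3, 16)])
v4: WRITE a=6  (a history now [(4, 6)])
READ c @v1: history=[(2, 16)] -> no version <= 1 -> NONE
v5: WRITE b=23  (b history now [(1, 16), (3, 16), (5, 23)])
READ c @v2: history=[(2, 16)] -> pick v2 -> 16
v6: WRITE b=24  (b history now [(1, 16), (3, 16), (5, 23), (6, 24)])
v7: WRITE b=10  (b history now [(1, 16), (3, 16), (5, 23), (6, 24), (7, 10)])
v8: WRITE c=6  (c history now [(2, 16), (8, 6)])
READ a @v8: history=[(4, 6)] -> pick v4 -> 6
READ b @v5: history=[(1, 16), (3, 16), (5, 23), (6, 24), (7, 10)] -> pick v5 -> 23
v9: WRITE c=24  (c history now [(2, 16), (8, 6), (9, 24)])
v10: WRITE a=22  (a history now [(4, 6), (10, 22)])
READ a @v10: history=[(4, 6), (10, 22)] -> pick v10 -> 22
READ c @v9: history=[(2, 16), (8, 6), (9, 24)] -> pick v9 -> 24
READ b @v8: history=[(1, 16), (3, 16), (5, 23), (6, 24), (7, 10)] -> pick v7 -> 10
READ a @v3: history=[(4, 6), (10, 22)] -> no version <= 3 -> NONE
READ a @v6: history=[(4, 6), (10, 22)] -> pick v4 -> 6
v11: WRITE b=9  (b history now [(1, 16), (3, 16), (5, 23), (6, 24), (7, 10), (11, 9)])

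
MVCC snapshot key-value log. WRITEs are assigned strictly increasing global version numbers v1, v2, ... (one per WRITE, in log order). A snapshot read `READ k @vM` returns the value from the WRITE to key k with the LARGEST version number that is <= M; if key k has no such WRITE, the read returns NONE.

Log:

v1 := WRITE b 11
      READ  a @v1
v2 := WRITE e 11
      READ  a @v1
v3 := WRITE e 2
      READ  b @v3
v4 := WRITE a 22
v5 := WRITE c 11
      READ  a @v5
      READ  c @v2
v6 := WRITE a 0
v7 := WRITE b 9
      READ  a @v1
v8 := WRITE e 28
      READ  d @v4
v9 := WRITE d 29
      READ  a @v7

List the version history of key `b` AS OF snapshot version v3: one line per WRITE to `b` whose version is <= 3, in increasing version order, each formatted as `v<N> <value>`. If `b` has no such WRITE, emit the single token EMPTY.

Answer: v1 11

Derivation:
Scan writes for key=b with version <= 3:
  v1 WRITE b 11 -> keep
  v2 WRITE e 11 -> skip
  v3 WRITE e 2 -> skip
  v4 WRITE a 22 -> skip
  v5 WRITE c 11 -> skip
  v6 WRITE a 0 -> skip
  v7 WRITE b 9 -> drop (> snap)
  v8 WRITE e 28 -> skip
  v9 WRITE d 29 -> skip
Collected: [(1, 11)]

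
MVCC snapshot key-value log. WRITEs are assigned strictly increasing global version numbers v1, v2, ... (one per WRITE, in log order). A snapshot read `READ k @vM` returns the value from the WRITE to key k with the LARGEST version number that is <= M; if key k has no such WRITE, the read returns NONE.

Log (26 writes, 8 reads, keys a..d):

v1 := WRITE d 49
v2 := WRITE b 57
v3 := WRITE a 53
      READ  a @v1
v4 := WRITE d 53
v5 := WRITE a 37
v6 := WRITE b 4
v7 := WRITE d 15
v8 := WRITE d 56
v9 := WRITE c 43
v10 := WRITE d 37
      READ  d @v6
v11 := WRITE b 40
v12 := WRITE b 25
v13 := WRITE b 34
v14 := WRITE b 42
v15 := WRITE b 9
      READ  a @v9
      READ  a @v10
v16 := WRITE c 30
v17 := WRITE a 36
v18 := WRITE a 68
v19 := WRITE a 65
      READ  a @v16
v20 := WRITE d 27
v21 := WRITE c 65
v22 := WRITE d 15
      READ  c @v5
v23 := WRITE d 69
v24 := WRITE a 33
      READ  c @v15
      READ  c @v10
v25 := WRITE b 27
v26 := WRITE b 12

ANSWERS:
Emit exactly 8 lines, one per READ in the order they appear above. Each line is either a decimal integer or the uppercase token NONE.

Answer: NONE
53
37
37
37
NONE
43
43

Derivation:
v1: WRITE d=49  (d history now [(1, 49)])
v2: WRITE b=57  (b history now [(2, 57)])
v3: WRITE a=53  (a history now [(3, 53)])
READ a @v1: history=[(3, 53)] -> no version <= 1 -> NONE
v4: WRITE d=53  (d history now [(1, 49), (4, 53)])
v5: WRITE a=37  (a history now [(3, 53), (5, 37)])
v6: WRITE b=4  (b history now [(2, 57), (6, 4)])
v7: WRITE d=15  (d history now [(1, 49), (4, 53), (7, 15)])
v8: WRITE d=56  (d history now [(1, 49), (4, 53), (7, 15), (8, 56)])
v9: WRITE c=43  (c history now [(9, 43)])
v10: WRITE d=37  (d history now [(1, 49), (4, 53), (7, 15), (8, 56), (10, 37)])
READ d @v6: history=[(1, 49), (4, 53), (7, 15), (8, 56), (10, 37)] -> pick v4 -> 53
v11: WRITE b=40  (b history now [(2, 57), (6, 4), (11, 40)])
v12: WRITE b=25  (b history now [(2, 57), (6, 4), (11, 40), (12, 25)])
v13: WRITE b=34  (b history now [(2, 57), (6, 4), (11, 40), (12, 25), (13, 34)])
v14: WRITE b=42  (b history now [(2, 57), (6, 4), (11, 40), (12, 25), (13, 34), (14, 42)])
v15: WRITE b=9  (b history now [(2, 57), (6, 4), (11, 40), (12, 25), (13, 34), (14, 42), (15, 9)])
READ a @v9: history=[(3, 53), (5, 37)] -> pick v5 -> 37
READ a @v10: history=[(3, 53), (5, 37)] -> pick v5 -> 37
v16: WRITE c=30  (c history now [(9, 43), (16, 30)])
v17: WRITE a=36  (a history now [(3, 53), (5, 37), (17, 36)])
v18: WRITE a=68  (a history now [(3, 53), (5, 37), (17, 36), (18, 68)])
v19: WRITE a=65  (a history now [(3, 53), (5, 37), (17, 36), (18, 68), (19, 65)])
READ a @v16: history=[(3, 53), (5, 37), (17, 36), (18, 68), (19, 65)] -> pick v5 -> 37
v20: WRITE d=27  (d history now [(1, 49), (4, 53), (7, 15), (8, 56), (10, 37), (20, 27)])
v21: WRITE c=65  (c history now [(9, 43), (16, 30), (21, 65)])
v22: WRITE d=15  (d history now [(1, 49), (4, 53), (7, 15), (8, 56), (10, 37), (20, 27), (22, 15)])
READ c @v5: history=[(9, 43), (16, 30), (21, 65)] -> no version <= 5 -> NONE
v23: WRITE d=69  (d history now [(1, 49), (4, 53), (7, 15), (8, 56), (10, 37), (20, 27), (22, 15), (23, 69)])
v24: WRITE a=33  (a history now [(3, 53), (5, 37), (17, 36), (18, 68), (19, 65), (24, 33)])
READ c @v15: history=[(9, 43), (16, 30), (21, 65)] -> pick v9 -> 43
READ c @v10: history=[(9, 43), (16, 30), (21, 65)] -> pick v9 -> 43
v25: WRITE b=27  (b history now [(2, 57), (6, 4), (11, 40), (12, 25), (13, 34), (14, 42), (15, 9), (25, 27)])
v26: WRITE b=12  (b history now [(2, 57), (6, 4), (11, 40), (12, 25), (13, 34), (14, 42), (15, 9), (25, 27), (26, 12)])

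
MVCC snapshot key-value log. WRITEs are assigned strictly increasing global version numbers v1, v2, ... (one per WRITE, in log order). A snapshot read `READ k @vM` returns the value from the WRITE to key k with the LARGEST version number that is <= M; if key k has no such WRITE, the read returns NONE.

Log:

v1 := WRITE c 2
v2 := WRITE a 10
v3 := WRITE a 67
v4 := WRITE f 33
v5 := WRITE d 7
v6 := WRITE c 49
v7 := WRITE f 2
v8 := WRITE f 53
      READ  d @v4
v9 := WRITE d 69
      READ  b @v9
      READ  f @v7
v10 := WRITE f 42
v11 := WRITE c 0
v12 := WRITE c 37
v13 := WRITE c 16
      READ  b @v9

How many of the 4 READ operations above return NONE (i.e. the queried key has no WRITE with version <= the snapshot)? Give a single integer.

v1: WRITE c=2  (c history now [(1, 2)])
v2: WRITE a=10  (a history now [(2, 10)])
v3: WRITE a=67  (a history now [(2, 10), (3, 67)])
v4: WRITE f=33  (f history now [(4, 33)])
v5: WRITE d=7  (d history now [(5, 7)])
v6: WRITE c=49  (c history now [(1, 2), (6, 49)])
v7: WRITE f=2  (f history now [(4, 33), (7, 2)])
v8: WRITE f=53  (f history now [(4, 33), (7, 2), (8, 53)])
READ d @v4: history=[(5, 7)] -> no version <= 4 -> NONE
v9: WRITE d=69  (d history now [(5, 7), (9, 69)])
READ b @v9: history=[] -> no version <= 9 -> NONE
READ f @v7: history=[(4, 33), (7, 2), (8, 53)] -> pick v7 -> 2
v10: WRITE f=42  (f history now [(4, 33), (7, 2), (8, 53), (10, 42)])
v11: WRITE c=0  (c history now [(1, 2), (6, 49), (11, 0)])
v12: WRITE c=37  (c history now [(1, 2), (6, 49), (11, 0), (12, 37)])
v13: WRITE c=16  (c history now [(1, 2), (6, 49), (11, 0), (12, 37), (13, 16)])
READ b @v9: history=[] -> no version <= 9 -> NONE
Read results in order: ['NONE', 'NONE', '2', 'NONE']
NONE count = 3

Answer: 3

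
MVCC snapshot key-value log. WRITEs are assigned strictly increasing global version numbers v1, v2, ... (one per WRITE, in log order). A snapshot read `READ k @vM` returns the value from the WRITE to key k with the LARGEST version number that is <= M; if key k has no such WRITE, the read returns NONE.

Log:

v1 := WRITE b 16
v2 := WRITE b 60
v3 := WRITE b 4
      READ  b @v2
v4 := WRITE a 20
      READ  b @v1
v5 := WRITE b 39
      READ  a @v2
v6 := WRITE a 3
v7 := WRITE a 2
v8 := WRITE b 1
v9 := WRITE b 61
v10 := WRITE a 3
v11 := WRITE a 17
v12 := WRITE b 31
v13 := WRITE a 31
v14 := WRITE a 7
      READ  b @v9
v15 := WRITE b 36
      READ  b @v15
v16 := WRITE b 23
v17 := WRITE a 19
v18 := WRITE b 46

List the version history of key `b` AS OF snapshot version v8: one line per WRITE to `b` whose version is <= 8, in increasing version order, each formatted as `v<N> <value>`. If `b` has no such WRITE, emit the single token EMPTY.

Answer: v1 16
v2 60
v3 4
v5 39
v8 1

Derivation:
Scan writes for key=b with version <= 8:
  v1 WRITE b 16 -> keep
  v2 WRITE b 60 -> keep
  v3 WRITE b 4 -> keep
  v4 WRITE a 20 -> skip
  v5 WRITE b 39 -> keep
  v6 WRITE a 3 -> skip
  v7 WRITE a 2 -> skip
  v8 WRITE b 1 -> keep
  v9 WRITE b 61 -> drop (> snap)
  v10 WRITE a 3 -> skip
  v11 WRITE a 17 -> skip
  v12 WRITE b 31 -> drop (> snap)
  v13 WRITE a 31 -> skip
  v14 WRITE a 7 -> skip
  v15 WRITE b 36 -> drop (> snap)
  v16 WRITE b 23 -> drop (> snap)
  v17 WRITE a 19 -> skip
  v18 WRITE b 46 -> drop (> snap)
Collected: [(1, 16), (2, 60), (3, 4), (5, 39), (8, 1)]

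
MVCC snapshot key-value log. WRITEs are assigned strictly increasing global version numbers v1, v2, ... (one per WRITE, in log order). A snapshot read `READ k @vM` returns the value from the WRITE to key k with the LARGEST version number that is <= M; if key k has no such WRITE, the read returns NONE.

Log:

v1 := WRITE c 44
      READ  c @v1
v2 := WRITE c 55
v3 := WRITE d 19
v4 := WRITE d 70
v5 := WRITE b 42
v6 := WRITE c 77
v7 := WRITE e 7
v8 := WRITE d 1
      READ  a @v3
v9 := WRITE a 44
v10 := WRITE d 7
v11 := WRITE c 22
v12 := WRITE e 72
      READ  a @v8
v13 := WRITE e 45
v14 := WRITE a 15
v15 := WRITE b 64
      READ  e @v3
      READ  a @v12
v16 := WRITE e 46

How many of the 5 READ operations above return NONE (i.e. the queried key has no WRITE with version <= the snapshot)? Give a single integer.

Answer: 3

Derivation:
v1: WRITE c=44  (c history now [(1, 44)])
READ c @v1: history=[(1, 44)] -> pick v1 -> 44
v2: WRITE c=55  (c history now [(1, 44), (2, 55)])
v3: WRITE d=19  (d history now [(3, 19)])
v4: WRITE d=70  (d history now [(3, 19), (4, 70)])
v5: WRITE b=42  (b history now [(5, 42)])
v6: WRITE c=77  (c history now [(1, 44), (2, 55), (6, 77)])
v7: WRITE e=7  (e history now [(7, 7)])
v8: WRITE d=1  (d history now [(3, 19), (4, 70), (8, 1)])
READ a @v3: history=[] -> no version <= 3 -> NONE
v9: WRITE a=44  (a history now [(9, 44)])
v10: WRITE d=7  (d history now [(3, 19), (4, 70), (8, 1), (10, 7)])
v11: WRITE c=22  (c history now [(1, 44), (2, 55), (6, 77), (11, 22)])
v12: WRITE e=72  (e history now [(7, 7), (12, 72)])
READ a @v8: history=[(9, 44)] -> no version <= 8 -> NONE
v13: WRITE e=45  (e history now [(7, 7), (12, 72), (13, 45)])
v14: WRITE a=15  (a history now [(9, 44), (14, 15)])
v15: WRITE b=64  (b history now [(5, 42), (15, 64)])
READ e @v3: history=[(7, 7), (12, 72), (13, 45)] -> no version <= 3 -> NONE
READ a @v12: history=[(9, 44), (14, 15)] -> pick v9 -> 44
v16: WRITE e=46  (e history now [(7, 7), (12, 72), (13, 45), (16, 46)])
Read results in order: ['44', 'NONE', 'NONE', 'NONE', '44']
NONE count = 3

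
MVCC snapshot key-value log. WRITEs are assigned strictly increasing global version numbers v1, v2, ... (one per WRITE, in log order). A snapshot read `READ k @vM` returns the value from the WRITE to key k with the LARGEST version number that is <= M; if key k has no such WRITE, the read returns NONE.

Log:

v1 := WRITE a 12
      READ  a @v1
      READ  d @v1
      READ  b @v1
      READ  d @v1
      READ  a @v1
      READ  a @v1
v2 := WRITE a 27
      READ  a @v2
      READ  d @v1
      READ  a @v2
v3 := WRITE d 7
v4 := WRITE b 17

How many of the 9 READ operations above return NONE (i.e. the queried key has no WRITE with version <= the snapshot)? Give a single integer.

Answer: 4

Derivation:
v1: WRITE a=12  (a history now [(1, 12)])
READ a @v1: history=[(1, 12)] -> pick v1 -> 12
READ d @v1: history=[] -> no version <= 1 -> NONE
READ b @v1: history=[] -> no version <= 1 -> NONE
READ d @v1: history=[] -> no version <= 1 -> NONE
READ a @v1: history=[(1, 12)] -> pick v1 -> 12
READ a @v1: history=[(1, 12)] -> pick v1 -> 12
v2: WRITE a=27  (a history now [(1, 12), (2, 27)])
READ a @v2: history=[(1, 12), (2, 27)] -> pick v2 -> 27
READ d @v1: history=[] -> no version <= 1 -> NONE
READ a @v2: history=[(1, 12), (2, 27)] -> pick v2 -> 27
v3: WRITE d=7  (d history now [(3, 7)])
v4: WRITE b=17  (b history now [(4, 17)])
Read results in order: ['12', 'NONE', 'NONE', 'NONE', '12', '12', '27', 'NONE', '27']
NONE count = 4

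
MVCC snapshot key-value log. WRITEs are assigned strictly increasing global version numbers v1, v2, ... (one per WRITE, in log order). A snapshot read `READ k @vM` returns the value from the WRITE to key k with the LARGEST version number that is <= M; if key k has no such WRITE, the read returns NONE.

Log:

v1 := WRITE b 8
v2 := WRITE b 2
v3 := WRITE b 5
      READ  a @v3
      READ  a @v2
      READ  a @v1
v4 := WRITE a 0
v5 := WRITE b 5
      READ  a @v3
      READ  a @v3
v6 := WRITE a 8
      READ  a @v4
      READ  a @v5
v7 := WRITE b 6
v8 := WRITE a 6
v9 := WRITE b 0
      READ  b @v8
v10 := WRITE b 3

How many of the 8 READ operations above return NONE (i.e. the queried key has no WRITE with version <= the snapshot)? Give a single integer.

v1: WRITE b=8  (b history now [(1, 8)])
v2: WRITE b=2  (b history now [(1, 8), (2, 2)])
v3: WRITE b=5  (b history now [(1, 8), (2, 2), (3, 5)])
READ a @v3: history=[] -> no version <= 3 -> NONE
READ a @v2: history=[] -> no version <= 2 -> NONE
READ a @v1: history=[] -> no version <= 1 -> NONE
v4: WRITE a=0  (a history now [(4, 0)])
v5: WRITE b=5  (b history now [(1, 8), (2, 2), (3, 5), (5, 5)])
READ a @v3: history=[(4, 0)] -> no version <= 3 -> NONE
READ a @v3: history=[(4, 0)] -> no version <= 3 -> NONE
v6: WRITE a=8  (a history now [(4, 0), (6, 8)])
READ a @v4: history=[(4, 0), (6, 8)] -> pick v4 -> 0
READ a @v5: history=[(4, 0), (6, 8)] -> pick v4 -> 0
v7: WRITE b=6  (b history now [(1, 8), (2, 2), (3, 5), (5, 5), (7, 6)])
v8: WRITE a=6  (a history now [(4, 0), (6, 8), (8, 6)])
v9: WRITE b=0  (b history now [(1, 8), (2, 2), (3, 5), (5, 5), (7, 6), (9, 0)])
READ b @v8: history=[(1, 8), (2, 2), (3, 5), (5, 5), (7, 6), (9, 0)] -> pick v7 -> 6
v10: WRITE b=3  (b history now [(1, 8), (2, 2), (3, 5), (5, 5), (7, 6), (9, 0), (10, 3)])
Read results in order: ['NONE', 'NONE', 'NONE', 'NONE', 'NONE', '0', '0', '6']
NONE count = 5

Answer: 5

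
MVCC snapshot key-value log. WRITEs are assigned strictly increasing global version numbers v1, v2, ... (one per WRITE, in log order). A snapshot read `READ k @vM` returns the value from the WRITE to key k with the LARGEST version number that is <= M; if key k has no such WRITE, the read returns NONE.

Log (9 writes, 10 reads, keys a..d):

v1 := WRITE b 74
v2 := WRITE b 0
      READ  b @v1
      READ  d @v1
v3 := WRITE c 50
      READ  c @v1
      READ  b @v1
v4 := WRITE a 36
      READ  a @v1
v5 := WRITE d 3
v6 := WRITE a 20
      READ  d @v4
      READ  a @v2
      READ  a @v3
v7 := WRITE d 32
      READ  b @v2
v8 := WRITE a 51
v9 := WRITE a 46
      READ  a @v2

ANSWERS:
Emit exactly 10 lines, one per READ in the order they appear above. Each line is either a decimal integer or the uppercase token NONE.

v1: WRITE b=74  (b history now [(1, 74)])
v2: WRITE b=0  (b history now [(1, 74), (2, 0)])
READ b @v1: history=[(1, 74), (2, 0)] -> pick v1 -> 74
READ d @v1: history=[] -> no version <= 1 -> NONE
v3: WRITE c=50  (c history now [(3, 50)])
READ c @v1: history=[(3, 50)] -> no version <= 1 -> NONE
READ b @v1: history=[(1, 74), (2, 0)] -> pick v1 -> 74
v4: WRITE a=36  (a history now [(4, 36)])
READ a @v1: history=[(4, 36)] -> no version <= 1 -> NONE
v5: WRITE d=3  (d history now [(5, 3)])
v6: WRITE a=20  (a history now [(4, 36), (6, 20)])
READ d @v4: history=[(5, 3)] -> no version <= 4 -> NONE
READ a @v2: history=[(4, 36), (6, 20)] -> no version <= 2 -> NONE
READ a @v3: history=[(4, 36), (6, 20)] -> no version <= 3 -> NONE
v7: WRITE d=32  (d history now [(5, 3), (7, 32)])
READ b @v2: history=[(1, 74), (2, 0)] -> pick v2 -> 0
v8: WRITE a=51  (a history now [(4, 36), (6, 20), (8, 51)])
v9: WRITE a=46  (a history now [(4, 36), (6, 20), (8, 51), (9, 46)])
READ a @v2: history=[(4, 36), (6, 20), (8, 51), (9, 46)] -> no version <= 2 -> NONE

Answer: 74
NONE
NONE
74
NONE
NONE
NONE
NONE
0
NONE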